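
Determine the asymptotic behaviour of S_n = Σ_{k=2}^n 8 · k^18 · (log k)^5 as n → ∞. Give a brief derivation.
S_n ~ 8 · n^19 · (log n)^5 / 19

By integral comparison, S_n = ∫_1^n 8 · x^18 · (log x)^5 dx + O(n^18 · (log n)^5). For the integral, the leading term of ∫_1^n x^18 (log x)^5 dx is n^19/19 · (log n)^5 (by repeated integration by parts; each step lowers the log-exponent and produces a relatively O(1/log n) correction). Hence S_n ~ 8 · n^19 · (log n)^5 / 19.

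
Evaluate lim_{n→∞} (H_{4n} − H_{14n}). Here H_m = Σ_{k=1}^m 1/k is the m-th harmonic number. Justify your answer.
lim = ln(4/14) = ln(2/7)

Euler-Maclaurin gives H_m = ln m + γ + 1/(2m) + O(1/m^2). The γ and O(1/m) terms cancel in the difference:
  H_{4n} − H_{14n} = ln(4n) − ln(14n) + O(1/n) = ln(4/14) + O(1/n).
Hence the limit is ln(4/14) = ln(2/7).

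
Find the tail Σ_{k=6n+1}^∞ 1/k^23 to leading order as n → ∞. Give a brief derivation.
Σ_{k>6n} 1/k^23 ~ 1/(22 · (6n)^22)

Compare to the integral: ∫_{6n}^∞ x^(−23) dx = [−x^(−22)/22]_{6n}^∞ = 1/((23−1)·(6n)^22). Euler-Maclaurin then gives
  Σ_{k>6n} 1/k^23 = ∫_{6n}^∞ dx/x^23 − 1/(2·(6n)^23) + O(1/(6n)^24).
(Equivalently this is ζ(23) − Σ_{k≤6n} 1/k^23.)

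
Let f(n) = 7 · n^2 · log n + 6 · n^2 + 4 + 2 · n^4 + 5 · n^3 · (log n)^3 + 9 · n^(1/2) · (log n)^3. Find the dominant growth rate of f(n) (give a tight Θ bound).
f(n) ∈ Θ(n^4)

Compare the terms by growth order. For large n, n^a · (log n)^b dominates n^a' · (log n)^b' iff a > a', or (a = a' and b > b'). Ranking the 6 terms shows the dominant one is 2 · n^4. Hence f(n) ∈ Θ(n^4).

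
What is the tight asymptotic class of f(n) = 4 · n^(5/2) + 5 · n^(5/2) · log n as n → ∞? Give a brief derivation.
f(n) ∈ Θ(n^(5/2) · log n)

Compare the terms by growth order. For large n, n^a · (log n)^b dominates n^a' · (log n)^b' iff a > a', or (a = a' and b > b'). Ranking the 2 terms shows the dominant one is 5 · n^(5/2) · log n. Hence f(n) ∈ Θ(n^(5/2) · log n).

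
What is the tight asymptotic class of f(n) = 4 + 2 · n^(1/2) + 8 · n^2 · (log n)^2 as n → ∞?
f(n) ∈ Θ(n^2 · (log n)^2)

Compare the terms by growth order. For large n, n^a · (log n)^b dominates n^a' · (log n)^b' iff a > a', or (a = a' and b > b'). Ranking the 3 terms shows the dominant one is 8 · n^2 · (log n)^2. Hence f(n) ∈ Θ(n^2 · (log n)^2).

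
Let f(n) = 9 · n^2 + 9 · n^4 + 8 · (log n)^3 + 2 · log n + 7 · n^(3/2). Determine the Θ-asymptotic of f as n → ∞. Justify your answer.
f(n) ∈ Θ(n^4)

Compare the terms by growth order. For large n, n^a · (log n)^b dominates n^a' · (log n)^b' iff a > a', or (a = a' and b > b'). Ranking the 5 terms shows the dominant one is 9 · n^4. Hence f(n) ∈ Θ(n^4).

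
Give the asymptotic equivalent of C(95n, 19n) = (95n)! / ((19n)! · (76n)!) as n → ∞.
C(95n, 19n) ~ (3125/256)^(19n) · sqrt(5/(8π·19n))

Write N = 19n. Apply Stirling to each factorial:
  (5N)! ~ sqrt(2π·5N) · (5N/e)^(5N),
  N! ~ sqrt(2π N) · (N/e)^N,
  (4N)! ~ sqrt(2π·4N) · (4N/e)^(4N).
The exponential factors combine to (5N)^(5N) / (N^N · (4N)^(4N)) = 5^(5N)/4^(4N) = (5^5/4^4)^N = (3125/256)^N.
The square-root prefactors combine to sqrt(2π·5N) / (sqrt(2π N)·sqrt(2π·4N)) = sqrt(5 / (2π·4·N)) = sqrt(5/(8π·19n)).
Substituting N = 19n: C(95n, 19n) ~ (3125/256)^(19n) · sqrt(5/(8π·19n)).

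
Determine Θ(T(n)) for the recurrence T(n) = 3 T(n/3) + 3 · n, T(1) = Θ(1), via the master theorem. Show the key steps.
T(n) = Θ(n log n)

log_3 3 = 1, and f(n) = 3 · n = Θ(n^(log_3 3)). This is Case 2 of the master theorem: T(n) = Θ(f(n) · log n) = Θ(n log n).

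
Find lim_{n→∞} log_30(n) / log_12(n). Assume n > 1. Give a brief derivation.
lim = ln(12) / ln(30) = log_30(12)

Change of base: log_30(n) = ln n / ln 30 and log_12(n) = ln n / ln 12. The ratio is (ln n / ln 30) · (ln 12 / ln n) = ln 12 / ln 30, a constant independent of n. So the limit is ln 12 / ln 30 = log_30(12).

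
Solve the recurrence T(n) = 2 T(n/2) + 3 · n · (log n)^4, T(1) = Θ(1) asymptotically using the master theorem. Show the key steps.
T(n) = Θ(n · (log n)^5)

Here log_2 2 = 1 and f(n) = 3 · n · (log n)^4 = Θ(n^(log_2 2) · (log n)^4). This is the extended Case 2 of the master theorem (f matches the critical exponent up to log factors), giving T(n) = Θ(n^(log_2 2) · (log n)^(4+1)) = Θ(n · (log n)^5).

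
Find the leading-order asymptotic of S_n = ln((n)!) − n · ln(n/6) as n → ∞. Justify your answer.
S_n ~ n · (ln 6 − 1) + O(ln n)

Stirling: ln((n)!) = n ln(n) − n + O(ln n).
  S_n = n ln(n) − n − n ln(n/6) + O(ln n)
      = n ln(n) − n ln n + n ln 6 − n + O(ln n)
      = n ln 6 − n + O(ln n)
      = n (ln 6 − 1) + O(ln n).
Numerically ln(6) − 1 ≈ 0.7918.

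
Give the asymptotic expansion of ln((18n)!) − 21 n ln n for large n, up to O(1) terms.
ln((18n)!) − 21 n ln n = −3 n ln n + 18(ln 18 − 1) n + (1/2) ln(2π·18n) + O(1/n)

Stirling: ln((18n)!) = 18n ln(18n) − 18n + (1/2) ln(2π·18n) + O(1/n).
Expand 18n ln(18n) = 18n (ln n + ln 18) = 18n ln n + 18n ln 18.
Subtract 21n ln n: leading term is (18 − 21) n ln n = −3 n ln n. The next term is 18n ln 18 − 18n = 18(ln 18 − 1) n. Then the (1/2) ln(2π·18n) correction.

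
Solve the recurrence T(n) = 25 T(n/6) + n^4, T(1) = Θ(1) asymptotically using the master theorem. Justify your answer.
T(n) = Θ(n^4)

log_6 25 ≈ 1.796. f(n) = n^4 dominates n^(log_6 25) since 4 > 1.796, and the regularity condition a·f(n/b) = 25·(n/6)^4 = (25/1296)·n^4 ≤ c·f(n) holds with c = 25/1296 ≈ 0.0193 < 1. So this is Case 3: T(n) = Θ(f(n)) = Θ(n^4).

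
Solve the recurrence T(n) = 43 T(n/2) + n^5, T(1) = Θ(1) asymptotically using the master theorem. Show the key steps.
T(n) = Θ(n^(log_2 43))

Master theorem: compare f(n) = n^5 to n^(log_2 43) where log_2 43 ≈ 5.426. Since 5 < log_2 43, we have f(n) = O(n^(log_2 43 − ε)) for some ε > 0 — Case 1. Hence T(n) = Θ(n^(log_2 43)).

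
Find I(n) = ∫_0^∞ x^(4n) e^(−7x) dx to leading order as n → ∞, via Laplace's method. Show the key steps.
I(n) ~ (sqrt(2π·4n) / 7) · (4n/(7e))^(4n)

Write the integrand as exp(4n ln x − 7x) and set f(x) = 4n ln x − 7x. Then f'(x) = 4n/x − 7 = 0 at x* = 4n/7, and f''(x*) = −4n/x*^2 = −7^2/(4n). Laplace's method (interior maximum) gives
  I(n) ~ e^(f(x*)) · sqrt(2π / |f''(x*)|)
        = exp(4n ln(4n/7) − 4n) · sqrt(2π · 4n / 7^2)
        = (4n/7)^(4n) e^(−4n) · sqrt(2π·4n) / 7
        = (sqrt(2π·4n) / 7) · (4n/(7e))^(4n).
This matches Γ(4n+1)/7^(4n+1) with Stirling applied to Γ.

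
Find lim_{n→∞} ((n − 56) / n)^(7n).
lim = e^(−392)

Rewrite as (1 − 56/n)^(7n). By the standard limit (1 + x/n)^n → e^x, we have (1 − 56/n)^n → e^(−56), and raising to the 7th power gives e^(−392).
More precisely, ln[(1 − 56/n)^(7n)] = 7n · ln(1 − 56/n) = 7n · (-56/n + O(1/n^2)) = -392 + O(1/n) → -392.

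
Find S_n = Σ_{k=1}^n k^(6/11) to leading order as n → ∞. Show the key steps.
S_n ~ (11/17) · n^(17/11)

Integral comparison: Σ_{k=1}^n k^(6/11) = ∫_0^n x^(6/11) dx + O(n^(6/11)). The integral is n^(1 + 6/11) / (1 + 6/11) = n^((6+11)/11) / ((6+11)/11) = (11/17) · n^(17/11).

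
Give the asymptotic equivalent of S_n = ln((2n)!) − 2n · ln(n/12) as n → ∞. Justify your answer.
S_n ~ 2n · (ln 24 − 1) + O(ln n)

Stirling: ln((2n)!) = 2n ln(2n) − 2n + O(ln n).
  S_n = 2n ln(2n) − 2n − 2n ln(n/12) + O(ln n)
      = 2n ln(2n) − 2n ln n + 2n ln 12 − 2n + O(ln n)
      = 2n ln 2 + 2n ln 12 − 2n + O(ln n)
      = 2n (ln 24 − 1) + O(ln n).
Numerically ln(24) − 1 ≈ 2.1781.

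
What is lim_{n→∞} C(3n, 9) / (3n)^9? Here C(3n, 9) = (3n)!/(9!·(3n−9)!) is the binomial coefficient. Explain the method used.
lim = 1/9! = 1/362880

With N = 3n → ∞: C(N, 9) / N^9 = [N(N−1)…(N−8)] / (9! · N^9) = (1/9!) · 1 · (1 − 1/(3n)) · … · (1 − 8/(3n)). Each factor → 1 as N → ∞, so the limit is 1/9! = 1/362880.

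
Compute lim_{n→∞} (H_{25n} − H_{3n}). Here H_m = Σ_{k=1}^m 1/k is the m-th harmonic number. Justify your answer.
lim = ln(25/3)

Euler-Maclaurin gives H_m = ln m + γ + 1/(2m) + O(1/m^2). The γ and O(1/m) terms cancel in the difference:
  H_{25n} − H_{3n} = ln(25n) − ln(3n) + O(1/n) = ln(25/3) + O(1/n).
Hence the limit is ln(25/3).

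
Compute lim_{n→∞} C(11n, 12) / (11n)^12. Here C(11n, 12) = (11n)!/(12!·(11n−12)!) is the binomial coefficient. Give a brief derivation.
lim = 1/12! = 1/479001600

With N = 11n → ∞: C(N, 12) / N^12 = [N(N−1)…(N−11)] / (12! · N^12) = (1/12!) · 1 · (1 − 1/(11n)) · … · (1 − 11/(11n)). Each factor → 1 as N → ∞, so the limit is 1/12! = 1/479001600.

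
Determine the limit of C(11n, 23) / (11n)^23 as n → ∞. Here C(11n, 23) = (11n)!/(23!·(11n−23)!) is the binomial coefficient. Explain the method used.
lim = 1/23! = 1/25852016738884976640000

With N = 11n → ∞: C(N, 23) / N^23 = [N(N−1)…(N−22)] / (23! · N^23) = (1/23!) · 1 · (1 − 1/(11n)) · … · (1 − 22/(11n)). Each factor → 1 as N → ∞, so the limit is 1/23! = 1/25852016738884976640000.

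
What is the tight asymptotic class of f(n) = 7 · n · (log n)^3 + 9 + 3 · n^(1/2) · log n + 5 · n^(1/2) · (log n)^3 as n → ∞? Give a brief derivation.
f(n) ∈ Θ(n · (log n)^3)

Compare the terms by growth order. For large n, n^a · (log n)^b dominates n^a' · (log n)^b' iff a > a', or (a = a' and b > b'). Ranking the 4 terms shows the dominant one is 7 · n · (log n)^3. Hence f(n) ∈ Θ(n · (log n)^3).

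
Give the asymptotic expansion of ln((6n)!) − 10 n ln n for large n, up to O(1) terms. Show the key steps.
ln((6n)!) − 10 n ln n = −4 n ln n + 6(ln 6 − 1) n + (1/2) ln(2π·6n) + O(1/n)

Stirling: ln((6n)!) = 6n ln(6n) − 6n + (1/2) ln(2π·6n) + O(1/n).
Expand 6n ln(6n) = 6n (ln n + ln 6) = 6n ln n + 6n ln 6.
Subtract 10n ln n: leading term is (6 − 10) n ln n = −4 n ln n. The next term is 6n ln 6 − 6n = 6(ln 6 − 1) n. Then the (1/2) ln(2π·6n) correction.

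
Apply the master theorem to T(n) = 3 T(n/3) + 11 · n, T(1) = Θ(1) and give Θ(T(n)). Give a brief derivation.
T(n) = Θ(n log n)

log_3 3 = 1, and f(n) = 11 · n = Θ(n^(log_3 3)). This is Case 2 of the master theorem: T(n) = Θ(f(n) · log n) = Θ(n log n).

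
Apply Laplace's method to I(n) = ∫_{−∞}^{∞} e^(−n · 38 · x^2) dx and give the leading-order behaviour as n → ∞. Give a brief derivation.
I(n) = sqrt(π/(38n))

Here φ(x) = 38 · x^2 has its unique minimum at x* = 0 with φ(x*) = 0 and φ''(x*) = 76. Laplace's method gives
  I(n) ~ e^(−n φ(x*)) · sqrt(2π / (n · φ''(x*))) = sqrt(2π / (76n)) = sqrt(π/(38n)).
This is exact: substituting u = (x − 0)·sqrt(38n) gives I(n) = (1/sqrt(38n)) ∫_{−∞}^{∞} e^(−u^2) du = sqrt(π/(38n)).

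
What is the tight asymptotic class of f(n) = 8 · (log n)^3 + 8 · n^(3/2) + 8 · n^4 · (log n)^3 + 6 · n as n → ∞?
f(n) ∈ Θ(n^4 · (log n)^3)

Compare the terms by growth order. For large n, n^a · (log n)^b dominates n^a' · (log n)^b' iff a > a', or (a = a' and b > b'). Ranking the 4 terms shows the dominant one is 8 · n^4 · (log n)^3. Hence f(n) ∈ Θ(n^4 · (log n)^3).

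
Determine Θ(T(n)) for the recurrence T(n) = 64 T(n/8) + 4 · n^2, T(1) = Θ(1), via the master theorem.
T(n) = Θ(n^2 log n)

log_8 64 = 2, and f(n) = 4 · n^2 = Θ(n^(log_8 64)). This is Case 2 of the master theorem: T(n) = Θ(f(n) · log n) = Θ(n^2 log n).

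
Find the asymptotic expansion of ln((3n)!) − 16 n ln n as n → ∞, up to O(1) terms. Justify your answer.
ln((3n)!) − 16 n ln n = −13 n ln n + 3(ln 3 − 1) n + (1/2) ln(2π·3n) + O(1/n)

Stirling: ln((3n)!) = 3n ln(3n) − 3n + (1/2) ln(2π·3n) + O(1/n).
Expand 3n ln(3n) = 3n (ln n + ln 3) = 3n ln n + 3n ln 3.
Subtract 16n ln n: leading term is (3 − 16) n ln n = −13 n ln n. The next term is 3n ln 3 − 3n = 3(ln 3 − 1) n. Then the (1/2) ln(2π·3n) correction.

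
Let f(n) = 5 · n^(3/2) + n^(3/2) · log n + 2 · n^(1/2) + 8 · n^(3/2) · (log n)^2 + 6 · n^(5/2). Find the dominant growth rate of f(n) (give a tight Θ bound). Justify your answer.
f(n) ∈ Θ(n^(5/2))

Compare the terms by growth order. For large n, n^a · (log n)^b dominates n^a' · (log n)^b' iff a > a', or (a = a' and b > b'). Ranking the 5 terms shows the dominant one is 6 · n^(5/2). Hence f(n) ∈ Θ(n^(5/2)).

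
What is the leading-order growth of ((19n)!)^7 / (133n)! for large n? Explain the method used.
((19n)!)^7/(133n)! ~ ((2π·19n)^(6/2) / sqrt(7)) · 7^(−7·19n)  →  0

Write N = 19n. Stirling: N! ~ sqrt(2π N)(N/e)^N and (7N)! ~ sqrt(2π·7N)·(7N/e)^(7N).
  (N!)^7/(7N)! ~ (2π N)^(7/2) (N/e)^(7N) / [sqrt(2π·7N) (7N/e)^(7N)]
     = (2π N)^(7/2) / sqrt(2π·7N) · (N/(7N))^(7N)
     = (2π N)^((7−1)/2) / sqrt(7) · 7^(−7N).
Since 7^7 > 1, the factor 7^(−7N) decays exponentially, so the ratio → 0. Substituting N = 19n gives the stated form.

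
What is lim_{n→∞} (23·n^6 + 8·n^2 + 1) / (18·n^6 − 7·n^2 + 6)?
lim = 23/18

For large n the leading n^6 terms dominate both numerator and denominator. Dividing top and bottom by n^6, every other term tends to 0, leaving 23/18.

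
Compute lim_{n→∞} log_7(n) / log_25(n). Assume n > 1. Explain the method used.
lim = ln(25) / ln(7) = log_7(25)

Change of base: log_7(n) = ln n / ln 7 and log_25(n) = ln n / ln 25. The ratio is (ln n / ln 7) · (ln 25 / ln n) = ln 25 / ln 7, a constant independent of n. So the limit is ln 25 / ln 7 = log_7(25).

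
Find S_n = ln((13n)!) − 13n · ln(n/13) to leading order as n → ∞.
S_n ~ 13n · (ln 169 − 1) + O(ln n)

Stirling: ln((13n)!) = 13n ln(13n) − 13n + O(ln n).
  S_n = 13n ln(13n) − 13n − 13n ln(n/13) + O(ln n)
      = 13n ln(13n) − 13n ln n + 13n ln 13 − 13n + O(ln n)
      = 13n ln 13 + 13n ln 13 − 13n + O(ln n)
      = 13n (ln 169 − 1) + O(ln n).
Numerically ln(169) − 1 ≈ 4.1299.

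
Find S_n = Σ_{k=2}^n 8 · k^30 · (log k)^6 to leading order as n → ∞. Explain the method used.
S_n ~ 8 · n^31 · (log n)^6 / 31

By integral comparison, S_n = ∫_1^n 8 · x^30 · (log x)^6 dx + O(n^30 · (log n)^6). For the integral, the leading term of ∫_1^n x^30 (log x)^6 dx is n^31/31 · (log n)^6 (by repeated integration by parts; each step lowers the log-exponent and produces a relatively O(1/log n) correction). Hence S_n ~ 8 · n^31 · (log n)^6 / 31.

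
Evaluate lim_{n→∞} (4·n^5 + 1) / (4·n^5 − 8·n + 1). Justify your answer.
lim = 4/4 = 1

For large n the leading n^5 terms dominate both numerator and denominator. Dividing top and bottom by n^5, every other term tends to 0, leaving 4/4 = 1.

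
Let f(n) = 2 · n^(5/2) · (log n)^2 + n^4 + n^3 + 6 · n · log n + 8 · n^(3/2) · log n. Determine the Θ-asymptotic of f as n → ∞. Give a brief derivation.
f(n) ∈ Θ(n^4)

Compare the terms by growth order. For large n, n^a · (log n)^b dominates n^a' · (log n)^b' iff a > a', or (a = a' and b > b'). Ranking the 5 terms shows the dominant one is n^4. Hence f(n) ∈ Θ(n^4).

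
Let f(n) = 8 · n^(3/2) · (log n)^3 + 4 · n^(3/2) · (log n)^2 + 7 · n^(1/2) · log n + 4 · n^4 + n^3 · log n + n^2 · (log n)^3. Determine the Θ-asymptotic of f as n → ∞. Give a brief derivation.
f(n) ∈ Θ(n^4)

Compare the terms by growth order. For large n, n^a · (log n)^b dominates n^a' · (log n)^b' iff a > a', or (a = a' and b > b'). Ranking the 6 terms shows the dominant one is 4 · n^4. Hence f(n) ∈ Θ(n^4).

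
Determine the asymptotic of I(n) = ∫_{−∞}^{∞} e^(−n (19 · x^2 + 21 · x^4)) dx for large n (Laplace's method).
I(n) ~ sqrt(π/(19n))

φ(x) = 19 · x^2 + 21 · x^4 has its unique global minimum at x* = 0 (since φ'(x) = 38x + 84x^3 = 0 only at x = 0 for real x with both coefficients positive, and φ → ∞ as |x| → ∞). At x* = 0, φ(0) = 0 and φ''(0) = 38. Laplace's method then gives
  I(n) ~ sqrt(2π / (n · φ''(0))) · e^(−n φ(0)) = sqrt(2π / (38n)) = sqrt(π/(19n)).
The 21 · x^4 term contributes only at subleading order (an O(1/n) relative correction).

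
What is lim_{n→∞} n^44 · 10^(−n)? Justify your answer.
lim = 0

Exponentials with base > 1 dominate every fixed polynomial: for any fixed c, n^c / 10^n → 0 as n → ∞ (e.g. by the ratio test, or by writing 10^n = e^(n ln 10) and noting e^(n ln 10) / n^c → ∞). Hence n^44 · 10^(−n) = n^44 / 10^n → 0.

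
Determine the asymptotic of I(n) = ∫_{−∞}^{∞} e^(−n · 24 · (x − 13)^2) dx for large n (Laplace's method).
I(n) = sqrt(π/(24n))

Here φ(x) = 24 · (x − 13)^2 has its unique minimum at x* = 13 with φ(x*) = 0 and φ''(x*) = 48. Laplace's method gives
  I(n) ~ e^(−n φ(x*)) · sqrt(2π / (n · φ''(x*))) = sqrt(2π / (48n)) = sqrt(π/(24n)).
This is exact: substituting u = (x − 13)·sqrt(24n) gives I(n) = (1/sqrt(24n)) ∫_{−∞}^{∞} e^(−u^2) du = sqrt(π/(24n)).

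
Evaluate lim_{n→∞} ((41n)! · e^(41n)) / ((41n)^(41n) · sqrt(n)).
lim = sqrt(2π·41)

Stirling: (41n)! ~ sqrt(2π·41n) · (41n/e)^(41n). Hence
  (41n)! · e^(41n) / (41n)^(41n) ~ sqrt(2π·41n).
Dividing by sqrt(n): sqrt(2π·41n) / sqrt(n) = sqrt(2π·41) · n^((1−1)/2), so the limit is sqrt(2π·41).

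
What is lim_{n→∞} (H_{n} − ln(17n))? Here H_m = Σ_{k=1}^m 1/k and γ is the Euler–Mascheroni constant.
lim = −ln 17 + γ

By Euler-Maclaurin, H_m = ln m + γ + O(1/m). So
  H_{n} − ln(17n) = ln(n) + γ − ln(17n) + O(1/n)
                       = ln(1/17) + γ + O(1/n).
Hence the limit is ln(1/17) + γ.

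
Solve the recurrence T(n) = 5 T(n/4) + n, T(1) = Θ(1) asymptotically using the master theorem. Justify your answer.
T(n) = Θ(n^(log_4 5))

Master theorem: compare f(n) = n to n^(log_4 5) where log_4 5 ≈ 1.161. Since 1 < log_4 5, we have f(n) = O(n^(log_4 5 − ε)) for some ε > 0 — Case 1. Hence T(n) = Θ(n^(log_4 5)).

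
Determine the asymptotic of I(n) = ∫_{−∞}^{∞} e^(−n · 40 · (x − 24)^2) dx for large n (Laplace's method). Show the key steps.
I(n) = sqrt(π/(40n))

Here φ(x) = 40 · (x − 24)^2 has its unique minimum at x* = 24 with φ(x*) = 0 and φ''(x*) = 80. Laplace's method gives
  I(n) ~ e^(−n φ(x*)) · sqrt(2π / (n · φ''(x*))) = sqrt(2π / (80n)) = sqrt(π/(40n)).
This is exact: substituting u = (x − 24)·sqrt(40n) gives I(n) = (1/sqrt(40n)) ∫_{−∞}^{∞} e^(−u^2) du = sqrt(π/(40n)).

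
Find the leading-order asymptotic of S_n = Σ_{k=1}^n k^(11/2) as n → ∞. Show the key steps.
S_n ~ (2/13) · n^(13/2)

Integral comparison: Σ_{k=1}^n k^(11/2) = ∫_0^n x^(11/2) dx + O(n^(11/2)). The integral is n^(1 + 11/2) / (1 + 11/2) = n^((11+2)/2) / ((11+2)/2) = (2/13) · n^(13/2).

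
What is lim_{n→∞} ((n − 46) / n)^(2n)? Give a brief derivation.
lim = e^(−92)

Rewrite as (1 − 46/n)^(2n). By the standard limit (1 + x/n)^n → e^x, we have (1 − 46/n)^n → e^(−46), and raising to the 2nd power gives e^(−92).
More precisely, ln[(1 − 46/n)^(2n)] = 2n · ln(1 − 46/n) = 2n · (-46/n + O(1/n^2)) = -92 + O(1/n) → -92.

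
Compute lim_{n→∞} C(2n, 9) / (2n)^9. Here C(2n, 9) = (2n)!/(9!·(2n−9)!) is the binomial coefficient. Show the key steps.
lim = 1/9! = 1/362880

With N = 2n → ∞: C(N, 9) / N^9 = [N(N−1)…(N−8)] / (9! · N^9) = (1/9!) · 1 · (1 − 1/(2n)) · … · (1 − 8/(2n)). Each factor → 1 as N → ∞, so the limit is 1/9! = 1/362880.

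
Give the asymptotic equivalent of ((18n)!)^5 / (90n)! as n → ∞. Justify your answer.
((18n)!)^5/(90n)! ~ ((2π·18n)^(4/2) / sqrt(5)) · 5^(−5·18n)  →  0

Write N = 18n. Stirling: N! ~ sqrt(2π N)(N/e)^N and (5N)! ~ sqrt(2π·5N)·(5N/e)^(5N).
  (N!)^5/(5N)! ~ (2π N)^(5/2) (N/e)^(5N) / [sqrt(2π·5N) (5N/e)^(5N)]
     = (2π N)^(5/2) / sqrt(2π·5N) · (N/(5N))^(5N)
     = (2π N)^((5−1)/2) / sqrt(5) · 5^(−5N).
Since 5^5 > 1, the factor 5^(−5N) decays exponentially, so the ratio → 0. Substituting N = 18n gives the stated form.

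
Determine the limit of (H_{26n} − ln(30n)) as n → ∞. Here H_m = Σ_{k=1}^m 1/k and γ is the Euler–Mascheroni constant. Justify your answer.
lim = ln(13/15) + γ

By Euler-Maclaurin, H_m = ln m + γ + O(1/m). So
  H_{26n} − ln(30n) = ln(26n) + γ − ln(30n) + O(1/n)
                       = ln(26/30) + γ + O(1/n).
Hence the limit is ln(26/30) + γ (= ln(13/15)).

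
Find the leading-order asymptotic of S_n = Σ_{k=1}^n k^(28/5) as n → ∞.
S_n ~ (5/33) · n^(33/5)

Integral comparison: Σ_{k=1}^n k^(28/5) = ∫_0^n x^(28/5) dx + O(n^(28/5)). The integral is n^(1 + 28/5) / (1 + 28/5) = n^((28+5)/5) / ((28+5)/5) = (5/33) · n^(33/5).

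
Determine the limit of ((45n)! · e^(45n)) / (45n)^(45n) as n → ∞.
lim = ∞

Stirling: (45n)! ~ sqrt(2π·45n) · (45n/e)^(45n). Hence
  (45n)! · e^(45n) / (45n)^(45n) ~ sqrt(2π·45n) = sqrt(2π·45) · sqrt(n) → ∞.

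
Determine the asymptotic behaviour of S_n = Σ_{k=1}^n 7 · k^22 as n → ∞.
S_n ~ 7 · n^23 / 23

By integral comparison (Euler-Maclaurin), Σ_{k=1}^n 7 · k^22 = 7 · ∫_0^n x^22 dx + O(n^22) = 7 · n^23/23 + O(n^22). (Equivalently, Faulhaber's formula gives the same leading term.)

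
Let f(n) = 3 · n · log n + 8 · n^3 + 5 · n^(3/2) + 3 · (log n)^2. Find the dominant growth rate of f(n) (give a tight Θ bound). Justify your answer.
f(n) ∈ Θ(n^3)

Compare the terms by growth order. For large n, n^a · (log n)^b dominates n^a' · (log n)^b' iff a > a', or (a = a' and b > b'). Ranking the 4 terms shows the dominant one is 8 · n^3. Hence f(n) ∈ Θ(n^3).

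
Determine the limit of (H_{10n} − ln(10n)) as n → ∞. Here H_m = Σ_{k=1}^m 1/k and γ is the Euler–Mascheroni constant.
lim = γ

By Euler-Maclaurin, H_m = ln m + γ + O(1/m). So
  H_{10n} − ln(10n) = ln(10n) + γ − ln(10n) + O(1/n)
                       = ln(10/10) + γ + O(1/n).
Hence the limit is γ (since ln 1 = 0).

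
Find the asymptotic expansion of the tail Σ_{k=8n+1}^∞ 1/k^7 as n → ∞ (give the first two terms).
Σ_{k>8n} 1/k^7 = 1/(6 · (8n)^6) − 1/(2 · (8n)^7) + O(1/(8n)^8)

Compare to the integral: ∫_{8n}^∞ x^(−7) dx = [−x^(−6)/6]_{8n}^∞ = 1/((7−1)·(8n)^6). The Euler-Maclaurin correction adds −f(8n)/2 = −1/(2·(8n)^7). Euler-Maclaurin then gives
  Σ_{k>8n} 1/k^7 = ∫_{8n}^∞ dx/x^7 − 1/(2·(8n)^7) + O(1/(8n)^8).
(Equivalently this is ζ(7) − Σ_{k≤8n} 1/k^7.)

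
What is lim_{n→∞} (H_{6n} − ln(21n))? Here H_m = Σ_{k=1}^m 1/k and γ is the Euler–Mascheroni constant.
lim = ln(2/7) + γ

By Euler-Maclaurin, H_m = ln m + γ + O(1/m). So
  H_{6n} − ln(21n) = ln(6n) + γ − ln(21n) + O(1/n)
                       = ln(6/21) + γ + O(1/n).
Hence the limit is ln(6/21) + γ (= ln(2/7)).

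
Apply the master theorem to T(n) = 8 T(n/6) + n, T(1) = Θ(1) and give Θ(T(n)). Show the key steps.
T(n) = Θ(n^(log_6 8))

Master theorem: compare f(n) = n to n^(log_6 8) where log_6 8 ≈ 1.161. Since 1 < log_6 8, we have f(n) = O(n^(log_6 8 − ε)) for some ε > 0 — Case 1. Hence T(n) = Θ(n^(log_6 8)).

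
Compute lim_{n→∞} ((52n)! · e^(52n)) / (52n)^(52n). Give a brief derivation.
lim = ∞

Stirling: (52n)! ~ sqrt(2π·52n) · (52n/e)^(52n). Hence
  (52n)! · e^(52n) / (52n)^(52n) ~ sqrt(2π·52n) = sqrt(2π·52) · sqrt(n) → ∞.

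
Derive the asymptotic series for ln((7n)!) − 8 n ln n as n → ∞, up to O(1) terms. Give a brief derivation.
ln((7n)!) − 8 n ln n = −n ln n + 7(ln 7 − 1) n + (1/2) ln(2π·7n) + O(1/n)

Stirling: ln((7n)!) = 7n ln(7n) − 7n + (1/2) ln(2π·7n) + O(1/n).
Expand 7n ln(7n) = 7n (ln n + ln 7) = 7n ln n + 7n ln 7.
Subtract 8n ln n: leading term is (7 − 8) n ln n = −n ln n. The next term is 7n ln 7 − 7n = 7(ln 7 − 1) n. Then the (1/2) ln(2π·7n) correction.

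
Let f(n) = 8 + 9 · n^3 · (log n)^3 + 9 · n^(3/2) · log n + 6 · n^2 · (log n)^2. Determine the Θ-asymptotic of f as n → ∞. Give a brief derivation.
f(n) ∈ Θ(n^3 · (log n)^3)

Compare the terms by growth order. For large n, n^a · (log n)^b dominates n^a' · (log n)^b' iff a > a', or (a = a' and b > b'). Ranking the 4 terms shows the dominant one is 9 · n^3 · (log n)^3. Hence f(n) ∈ Θ(n^3 · (log n)^3).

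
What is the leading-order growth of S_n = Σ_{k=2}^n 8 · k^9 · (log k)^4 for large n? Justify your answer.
S_n ~ 4 · n^10 · (log n)^4 / 5

By integral comparison, S_n = ∫_1^n 8 · x^9 · (log x)^4 dx + O(n^9 · (log n)^4). For the integral, the leading term of ∫_1^n x^9 (log x)^4 dx is n^10/10 · (log n)^4 (by repeated integration by parts; each step lowers the log-exponent and produces a relatively O(1/log n) correction). Hence S_n ~ 4 · n^10 · (log n)^4 / 5.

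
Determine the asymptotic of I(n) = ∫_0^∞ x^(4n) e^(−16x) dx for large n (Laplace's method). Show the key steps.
I(n) ~ (sqrt(2π·4n) / 16) · (4n/(16e))^(4n)

Write the integrand as exp(4n ln x − 16x) and set f(x) = 4n ln x − 16x. Then f'(x) = 4n/x − 16 = 0 at x* = 4n/16, and f''(x*) = −4n/x*^2 = −16^2/(4n). Laplace's method (interior maximum) gives
  I(n) ~ e^(f(x*)) · sqrt(2π / |f''(x*)|)
        = exp(4n ln(4n/16) − 4n) · sqrt(2π · 4n / 16^2)
        = (4n/16)^(4n) e^(−4n) · sqrt(2π·4n) / 16
        = (sqrt(2π·4n) / 16) · (4n/(16e))^(4n).
This matches Γ(4n+1)/16^(4n+1) with Stirling applied to Γ.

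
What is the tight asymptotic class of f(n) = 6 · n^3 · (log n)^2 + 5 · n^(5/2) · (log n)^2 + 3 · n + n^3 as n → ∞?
f(n) ∈ Θ(n^3 · (log n)^2)

Compare the terms by growth order. For large n, n^a · (log n)^b dominates n^a' · (log n)^b' iff a > a', or (a = a' and b > b'). Ranking the 4 terms shows the dominant one is 6 · n^3 · (log n)^2. Hence f(n) ∈ Θ(n^3 · (log n)^2).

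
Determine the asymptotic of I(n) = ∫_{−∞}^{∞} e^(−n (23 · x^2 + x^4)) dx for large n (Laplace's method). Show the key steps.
I(n) ~ sqrt(π/(23n))

φ(x) = 23 · x^2 + x^4 has its unique global minimum at x* = 0 (since φ'(x) = 46x + 4x^3 = 0 only at x = 0 for real x with both coefficients positive, and φ → ∞ as |x| → ∞). At x* = 0, φ(0) = 0 and φ''(0) = 46. Laplace's method then gives
  I(n) ~ sqrt(2π / (n · φ''(0))) · e^(−n φ(0)) = sqrt(2π / (46n)) = sqrt(π/(23n)).
The x^4 term contributes only at subleading order (an O(1/n) relative correction).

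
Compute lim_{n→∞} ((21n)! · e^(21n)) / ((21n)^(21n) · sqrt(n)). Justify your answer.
lim = sqrt(2π·21)

Stirling: (21n)! ~ sqrt(2π·21n) · (21n/e)^(21n). Hence
  (21n)! · e^(21n) / (21n)^(21n) ~ sqrt(2π·21n).
Dividing by sqrt(n): sqrt(2π·21n) / sqrt(n) = sqrt(2π·21) · n^((1−1)/2), so the limit is sqrt(2π·21).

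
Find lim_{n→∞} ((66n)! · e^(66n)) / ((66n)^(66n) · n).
lim = 0

Stirling: (66n)! ~ sqrt(2π·66n) · (66n/e)^(66n). Hence
  (66n)! · e^(66n) / (66n)^(66n) ~ sqrt(2π·66n).
Dividing by n: sqrt(2π·66n) / n = sqrt(2π·66) · n^((1−2)/2), so the expression behaves like sqrt(2π·66) · n^((1−2)/2) → 0.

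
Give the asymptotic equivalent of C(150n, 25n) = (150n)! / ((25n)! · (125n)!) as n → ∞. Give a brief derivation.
C(150n, 25n) ~ (46656/3125)^(25n) · sqrt(3/(5π·25n))

Write N = 25n. Apply Stirling to each factorial:
  (6N)! ~ sqrt(2π·6N) · (6N/e)^(6N),
  N! ~ sqrt(2π N) · (N/e)^N,
  (5N)! ~ sqrt(2π·5N) · (5N/e)^(5N).
The exponential factors combine to (6N)^(6N) / (N^N · (5N)^(5N)) = 6^(6N)/5^(5N) = (6^6/5^5)^N = (46656/3125)^N.
The square-root prefactors combine to sqrt(2π·6N) / (sqrt(2π N)·sqrt(2π·5N)) = sqrt(6 / (2π·5·N)) = sqrt(3/(5π·25n)).
Substituting N = 25n: C(150n, 25n) ~ (46656/3125)^(25n) · sqrt(3/(5π·25n)).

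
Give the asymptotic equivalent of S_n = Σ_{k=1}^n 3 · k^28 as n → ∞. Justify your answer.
S_n ~ 3 · n^29 / 29

By integral comparison (Euler-Maclaurin), Σ_{k=1}^n 3 · k^28 = 3 · ∫_0^n x^28 dx + O(n^28) = 3 · n^29/29 + O(n^28). (Equivalently, Faulhaber's formula gives the same leading term.)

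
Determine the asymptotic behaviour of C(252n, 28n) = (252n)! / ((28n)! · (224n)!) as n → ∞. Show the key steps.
C(252n, 28n) ~ (387420489/16777216)^(28n) · sqrt(9/(16π·28n))

Write N = 28n. Apply Stirling to each factorial:
  (9N)! ~ sqrt(2π·9N) · (9N/e)^(9N),
  N! ~ sqrt(2π N) · (N/e)^N,
  (8N)! ~ sqrt(2π·8N) · (8N/e)^(8N).
The exponential factors combine to (9N)^(9N) / (N^N · (8N)^(8N)) = 9^(9N)/8^(8N) = (9^9/8^8)^N = (387420489/16777216)^N.
The square-root prefactors combine to sqrt(2π·9N) / (sqrt(2π N)·sqrt(2π·8N)) = sqrt(9 / (2π·8·N)) = sqrt(9/(16π·28n)).
Substituting N = 28n: C(252n, 28n) ~ (387420489/16777216)^(28n) · sqrt(9/(16π·28n)).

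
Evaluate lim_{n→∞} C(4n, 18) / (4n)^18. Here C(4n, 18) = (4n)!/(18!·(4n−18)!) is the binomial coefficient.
lim = 1/18! = 1/6402373705728000

With N = 4n → ∞: C(N, 18) / N^18 = [N(N−1)…(N−17)] / (18! · N^18) = (1/18!) · 1 · (1 − 1/(4n)) · … · (1 − 17/(4n)). Each factor → 1 as N → ∞, so the limit is 1/18! = 1/6402373705728000.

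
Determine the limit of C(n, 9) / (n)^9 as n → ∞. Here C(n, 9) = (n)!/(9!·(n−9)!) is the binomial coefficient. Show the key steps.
lim = 1/9! = 1/362880

With N = n → ∞: C(N, 9) / N^9 = [N(N−1)…(N−8)] / (9! · N^9) = (1/9!) · 1 · (1 − 1/n) · … · (1 − 8/n). Each factor → 1 as N → ∞, so the limit is 1/9! = 1/362880.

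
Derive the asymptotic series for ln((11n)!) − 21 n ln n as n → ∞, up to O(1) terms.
ln((11n)!) − 21 n ln n = −10 n ln n + 11(ln 11 − 1) n + (1/2) ln(2π·11n) + O(1/n)

Stirling: ln((11n)!) = 11n ln(11n) − 11n + (1/2) ln(2π·11n) + O(1/n).
Expand 11n ln(11n) = 11n (ln n + ln 11) = 11n ln n + 11n ln 11.
Subtract 21n ln n: leading term is (11 − 21) n ln n = −10 n ln n. The next term is 11n ln 11 − 11n = 11(ln 11 − 1) n. Then the (1/2) ln(2π·11n) correction.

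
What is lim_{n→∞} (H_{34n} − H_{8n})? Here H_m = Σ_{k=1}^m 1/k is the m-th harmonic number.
lim = ln(34/8) = ln(17/4)

Euler-Maclaurin gives H_m = ln m + γ + 1/(2m) + O(1/m^2). The γ and O(1/m) terms cancel in the difference:
  H_{34n} − H_{8n} = ln(34n) − ln(8n) + O(1/n) = ln(34/8) + O(1/n).
Hence the limit is ln(34/8) = ln(17/4).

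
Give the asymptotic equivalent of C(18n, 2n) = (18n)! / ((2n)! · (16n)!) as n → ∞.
C(18n, 2n) ~ (387420489/16777216)^(2n) · sqrt(9/(16π·2n))

Write N = 2n. Apply Stirling to each factorial:
  (9N)! ~ sqrt(2π·9N) · (9N/e)^(9N),
  N! ~ sqrt(2π N) · (N/e)^N,
  (8N)! ~ sqrt(2π·8N) · (8N/e)^(8N).
The exponential factors combine to (9N)^(9N) / (N^N · (8N)^(8N)) = 9^(9N)/8^(8N) = (9^9/8^8)^N = (387420489/16777216)^N.
The square-root prefactors combine to sqrt(2π·9N) / (sqrt(2π N)·sqrt(2π·8N)) = sqrt(9 / (2π·8·N)) = sqrt(9/(16π·2n)).
Substituting N = 2n: C(18n, 2n) ~ (387420489/16777216)^(2n) · sqrt(9/(16π·2n)).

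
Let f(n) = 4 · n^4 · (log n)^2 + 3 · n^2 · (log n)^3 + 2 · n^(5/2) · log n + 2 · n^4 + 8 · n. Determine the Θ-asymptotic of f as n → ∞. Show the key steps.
f(n) ∈ Θ(n^4 · (log n)^2)

Compare the terms by growth order. For large n, n^a · (log n)^b dominates n^a' · (log n)^b' iff a > a', or (a = a' and b > b'). Ranking the 5 terms shows the dominant one is 4 · n^4 · (log n)^2. Hence f(n) ∈ Θ(n^4 · (log n)^2).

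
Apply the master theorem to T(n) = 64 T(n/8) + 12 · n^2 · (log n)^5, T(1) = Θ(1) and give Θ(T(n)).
T(n) = Θ(n^2 · (log n)^6)

Here log_8 64 = 2 and f(n) = 12 · n^2 · (log n)^5 = Θ(n^(log_8 64) · (log n)^5). This is the extended Case 2 of the master theorem (f matches the critical exponent up to log factors), giving T(n) = Θ(n^(log_8 64) · (log n)^(5+1)) = Θ(n^2 · (log n)^6).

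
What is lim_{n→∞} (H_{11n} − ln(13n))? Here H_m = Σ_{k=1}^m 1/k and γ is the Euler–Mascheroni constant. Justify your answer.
lim = ln(11/13) + γ

By Euler-Maclaurin, H_m = ln m + γ + O(1/m). So
  H_{11n} − ln(13n) = ln(11n) + γ − ln(13n) + O(1/n)
                       = ln(11/13) + γ + O(1/n).
Hence the limit is ln(11/13) + γ.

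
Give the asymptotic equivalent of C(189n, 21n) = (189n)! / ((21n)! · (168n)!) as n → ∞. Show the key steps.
C(189n, 21n) ~ (387420489/16777216)^(21n) · sqrt(9/(16π·21n))

Write N = 21n. Apply Stirling to each factorial:
  (9N)! ~ sqrt(2π·9N) · (9N/e)^(9N),
  N! ~ sqrt(2π N) · (N/e)^N,
  (8N)! ~ sqrt(2π·8N) · (8N/e)^(8N).
The exponential factors combine to (9N)^(9N) / (N^N · (8N)^(8N)) = 9^(9N)/8^(8N) = (9^9/8^8)^N = (387420489/16777216)^N.
The square-root prefactors combine to sqrt(2π·9N) / (sqrt(2π N)·sqrt(2π·8N)) = sqrt(9 / (2π·8·N)) = sqrt(9/(16π·21n)).
Substituting N = 21n: C(189n, 21n) ~ (387420489/16777216)^(21n) · sqrt(9/(16π·21n)).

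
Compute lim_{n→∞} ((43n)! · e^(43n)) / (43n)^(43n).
lim = ∞

Stirling: (43n)! ~ sqrt(2π·43n) · (43n/e)^(43n). Hence
  (43n)! · e^(43n) / (43n)^(43n) ~ sqrt(2π·43n) = sqrt(2π·43) · sqrt(n) → ∞.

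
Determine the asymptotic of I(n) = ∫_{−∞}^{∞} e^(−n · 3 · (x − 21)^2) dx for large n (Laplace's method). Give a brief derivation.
I(n) = sqrt(π/(3n))

Here φ(x) = 3 · (x − 21)^2 has its unique minimum at x* = 21 with φ(x*) = 0 and φ''(x*) = 6. Laplace's method gives
  I(n) ~ e^(−n φ(x*)) · sqrt(2π / (n · φ''(x*))) = sqrt(2π / (6n)) = sqrt(π/(3n)).
This is exact: substituting u = (x − 21)·sqrt(3n) gives I(n) = (1/sqrt(3n)) ∫_{−∞}^{∞} e^(−u^2) du = sqrt(π/(3n)).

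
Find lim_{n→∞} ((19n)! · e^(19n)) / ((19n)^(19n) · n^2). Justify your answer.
lim = 0

Stirling: (19n)! ~ sqrt(2π·19n) · (19n/e)^(19n). Hence
  (19n)! · e^(19n) / (19n)^(19n) ~ sqrt(2π·19n).
Dividing by n^2: sqrt(2π·19n) / n^2 = sqrt(2π·19) · n^((1−4)/2), so the expression behaves like sqrt(2π·19) · n^((1−4)/2) → 0.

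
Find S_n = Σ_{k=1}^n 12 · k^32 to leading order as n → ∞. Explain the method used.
S_n ~ 4 · n^33 / 11

By integral comparison (Euler-Maclaurin), Σ_{k=1}^n 12 · k^32 = 12 · ∫_0^n x^32 dx + O(n^32) = 12 · n^33/33 = 4 · n^33 / 11 + O(n^32). (Equivalently, Faulhaber's formula gives the same leading term.)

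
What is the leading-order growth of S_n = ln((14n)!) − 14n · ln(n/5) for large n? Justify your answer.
S_n ~ 14n · (ln 70 − 1) + O(ln n)

Stirling: ln((14n)!) = 14n ln(14n) − 14n + O(ln n).
  S_n = 14n ln(14n) − 14n − 14n ln(n/5) + O(ln n)
      = 14n ln(14n) − 14n ln n + 14n ln 5 − 14n + O(ln n)
      = 14n ln 14 + 14n ln 5 − 14n + O(ln n)
      = 14n (ln 70 − 1) + O(ln n).
Numerically ln(70) − 1 ≈ 3.2485.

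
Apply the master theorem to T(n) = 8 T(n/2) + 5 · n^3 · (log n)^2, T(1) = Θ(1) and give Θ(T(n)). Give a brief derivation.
T(n) = Θ(n^3 · (log n)^3)

Here log_2 8 = 3 and f(n) = 5 · n^3 · (log n)^2 = Θ(n^(log_2 8) · (log n)^2). This is the extended Case 2 of the master theorem (f matches the critical exponent up to log factors), giving T(n) = Θ(n^(log_2 8) · (log n)^(2+1)) = Θ(n^3 · (log n)^3).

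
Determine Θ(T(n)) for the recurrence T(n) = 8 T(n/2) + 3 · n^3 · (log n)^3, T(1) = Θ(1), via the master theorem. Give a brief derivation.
T(n) = Θ(n^3 · (log n)^4)

Here log_2 8 = 3 and f(n) = 3 · n^3 · (log n)^3 = Θ(n^(log_2 8) · (log n)^3). This is the extended Case 2 of the master theorem (f matches the critical exponent up to log factors), giving T(n) = Θ(n^(log_2 8) · (log n)^(3+1)) = Θ(n^3 · (log n)^4).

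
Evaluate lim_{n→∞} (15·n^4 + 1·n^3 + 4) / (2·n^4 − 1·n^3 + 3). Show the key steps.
lim = 15/2

For large n the leading n^4 terms dominate both numerator and denominator. Dividing top and bottom by n^4, every other term tends to 0, leaving 15/2.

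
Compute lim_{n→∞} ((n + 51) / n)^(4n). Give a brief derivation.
lim = e^204

Rewrite as (1 + 51/n)^(4n). By the standard limit (1 + x/n)^n → e^x, we have (1 + 51/n)^n → e^51, and raising to the 4th power gives e^204.
More precisely, ln[(1 + 51/n)^(4n)] = 4n · ln(1 + 51/n) = 4n · (51/n + O(1/n^2)) = 204 + O(1/n) → 204.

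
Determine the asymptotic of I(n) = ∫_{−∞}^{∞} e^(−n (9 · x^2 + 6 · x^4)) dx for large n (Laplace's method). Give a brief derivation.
I(n) ~ sqrt(π/(9n))

φ(x) = 9 · x^2 + 6 · x^4 has its unique global minimum at x* = 0 (since φ'(x) = 18x + 24x^3 = 0 only at x = 0 for real x with both coefficients positive, and φ → ∞ as |x| → ∞). At x* = 0, φ(0) = 0 and φ''(0) = 18. Laplace's method then gives
  I(n) ~ sqrt(2π / (n · φ''(0))) · e^(−n φ(0)) = sqrt(2π / (18n)) = sqrt(π/(9n)).
The 6 · x^4 term contributes only at subleading order (an O(1/n) relative correction).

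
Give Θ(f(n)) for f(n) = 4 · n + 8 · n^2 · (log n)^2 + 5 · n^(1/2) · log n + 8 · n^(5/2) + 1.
f(n) ∈ Θ(n^(5/2))

Compare the terms by growth order. For large n, n^a · (log n)^b dominates n^a' · (log n)^b' iff a > a', or (a = a' and b > b'). Ranking the 5 terms shows the dominant one is 8 · n^(5/2). Hence f(n) ∈ Θ(n^(5/2)).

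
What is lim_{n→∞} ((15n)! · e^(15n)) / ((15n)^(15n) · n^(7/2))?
lim = 0

Stirling: (15n)! ~ sqrt(2π·15n) · (15n/e)^(15n). Hence
  (15n)! · e^(15n) / (15n)^(15n) ~ sqrt(2π·15n).
Dividing by n^(7/2): sqrt(2π·15n) / n^(7/2) = sqrt(2π·15) · n^((1−7)/2), so the expression behaves like sqrt(2π·15) · n^((1−7)/2) → 0.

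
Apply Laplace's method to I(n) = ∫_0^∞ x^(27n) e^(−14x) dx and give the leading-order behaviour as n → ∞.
I(n) ~ (sqrt(2π·27n) / 14) · (27n/(14e))^(27n)

Write the integrand as exp(27n ln x − 14x) and set f(x) = 27n ln x − 14x. Then f'(x) = 27n/x − 14 = 0 at x* = 27n/14, and f''(x*) = −27n/x*^2 = −14^2/(27n). Laplace's method (interior maximum) gives
  I(n) ~ e^(f(x*)) · sqrt(2π / |f''(x*)|)
        = exp(27n ln(27n/14) − 27n) · sqrt(2π · 27n / 14^2)
        = (27n/14)^(27n) e^(−27n) · sqrt(2π·27n) / 14
        = (sqrt(2π·27n) / 14) · (27n/(14e))^(27n).
This matches Γ(27n+1)/14^(27n+1) with Stirling applied to Γ.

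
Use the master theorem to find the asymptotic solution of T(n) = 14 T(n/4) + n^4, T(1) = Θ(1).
T(n) = Θ(n^4)

log_4 14 ≈ 1.904. f(n) = n^4 dominates n^(log_4 14) since 4 > 1.904, and the regularity condition a·f(n/b) = 14·(n/4)^4 = (14/256)·n^4 ≤ c·f(n) holds with c = 14/256 ≈ 0.0547 < 1. So this is Case 3: T(n) = Θ(f(n)) = Θ(n^4).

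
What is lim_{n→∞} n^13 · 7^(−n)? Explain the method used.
lim = 0

Exponentials with base > 1 dominate every fixed polynomial: for any fixed c, n^c / 7^n → 0 as n → ∞ (e.g. by the ratio test, or by writing 7^n = e^(n ln 7) and noting e^(n ln 7) / n^c → ∞). Hence n^13 · 7^(−n) = n^13 / 7^n → 0.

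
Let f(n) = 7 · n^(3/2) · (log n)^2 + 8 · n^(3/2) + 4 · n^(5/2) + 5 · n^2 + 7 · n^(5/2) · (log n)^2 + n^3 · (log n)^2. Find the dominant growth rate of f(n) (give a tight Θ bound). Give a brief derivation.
f(n) ∈ Θ(n^3 · (log n)^2)

Compare the terms by growth order. For large n, n^a · (log n)^b dominates n^a' · (log n)^b' iff a > a', or (a = a' and b > b'). Ranking the 6 terms shows the dominant one is n^3 · (log n)^2. Hence f(n) ∈ Θ(n^3 · (log n)^2).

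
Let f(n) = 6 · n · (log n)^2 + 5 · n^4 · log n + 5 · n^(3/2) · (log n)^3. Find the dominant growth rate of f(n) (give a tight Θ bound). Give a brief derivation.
f(n) ∈ Θ(n^4 · log n)

Compare the terms by growth order. For large n, n^a · (log n)^b dominates n^a' · (log n)^b' iff a > a', or (a = a' and b > b'). Ranking the 3 terms shows the dominant one is 5 · n^4 · log n. Hence f(n) ∈ Θ(n^4 · log n).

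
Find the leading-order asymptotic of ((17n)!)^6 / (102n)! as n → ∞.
((17n)!)^6/(102n)! ~ ((2π·17n)^(5/2) / sqrt(6)) · 6^(−6·17n)  →  0

Write N = 17n. Stirling: N! ~ sqrt(2π N)(N/e)^N and (6N)! ~ sqrt(2π·6N)·(6N/e)^(6N).
  (N!)^6/(6N)! ~ (2π N)^(6/2) (N/e)^(6N) / [sqrt(2π·6N) (6N/e)^(6N)]
     = (2π N)^(6/2) / sqrt(2π·6N) · (N/(6N))^(6N)
     = (2π N)^((6−1)/2) / sqrt(6) · 6^(−6N).
Since 6^6 > 1, the factor 6^(−6N) decays exponentially, so the ratio → 0. Substituting N = 17n gives the stated form.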